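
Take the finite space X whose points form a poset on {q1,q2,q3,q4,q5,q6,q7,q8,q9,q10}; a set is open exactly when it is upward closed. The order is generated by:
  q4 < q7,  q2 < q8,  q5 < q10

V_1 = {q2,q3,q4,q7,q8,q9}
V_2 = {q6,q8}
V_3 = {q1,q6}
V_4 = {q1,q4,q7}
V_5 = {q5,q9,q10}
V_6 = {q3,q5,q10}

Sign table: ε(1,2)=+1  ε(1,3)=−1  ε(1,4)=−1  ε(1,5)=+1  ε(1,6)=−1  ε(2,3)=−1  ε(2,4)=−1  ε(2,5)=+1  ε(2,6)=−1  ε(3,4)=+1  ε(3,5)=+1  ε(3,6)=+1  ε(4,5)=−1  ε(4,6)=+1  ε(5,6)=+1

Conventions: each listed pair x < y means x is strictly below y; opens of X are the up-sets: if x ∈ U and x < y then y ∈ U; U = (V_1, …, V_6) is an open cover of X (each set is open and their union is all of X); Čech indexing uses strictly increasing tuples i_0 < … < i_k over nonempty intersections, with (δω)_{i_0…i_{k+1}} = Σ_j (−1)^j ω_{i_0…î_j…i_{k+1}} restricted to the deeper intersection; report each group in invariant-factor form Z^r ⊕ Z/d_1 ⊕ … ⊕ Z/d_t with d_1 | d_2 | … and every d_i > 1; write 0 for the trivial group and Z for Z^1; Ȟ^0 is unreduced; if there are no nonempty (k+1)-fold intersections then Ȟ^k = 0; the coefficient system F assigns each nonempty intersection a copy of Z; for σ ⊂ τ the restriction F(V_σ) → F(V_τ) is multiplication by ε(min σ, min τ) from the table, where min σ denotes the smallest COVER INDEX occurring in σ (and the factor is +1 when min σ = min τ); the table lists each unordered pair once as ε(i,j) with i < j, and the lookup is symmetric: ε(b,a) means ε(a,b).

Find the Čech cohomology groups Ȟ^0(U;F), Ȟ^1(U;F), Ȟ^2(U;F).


Ȟ^0(U;F) ≅ 0, Ȟ^1(U;F) ≅ Z ⊕ Z/2 and Ȟ^2(U;F) ≅ 0

nonempty intersections:
  V12={q8} V14={q4,q7} V15={q9} V16={q3} V23={q6} V34={q1} V56={q5,q10}
C dims 6,7; δ0: rk 6, SNF 1^5·2
Ȟ^0: (6−6)−0=0 ⇒ 0
Ȟ^1: (7−0)−6=1 plus torsion [2] ⇒ Z ⊕ Z/2
Ȟ^2: (0−0)−0=0 ⇒ 0


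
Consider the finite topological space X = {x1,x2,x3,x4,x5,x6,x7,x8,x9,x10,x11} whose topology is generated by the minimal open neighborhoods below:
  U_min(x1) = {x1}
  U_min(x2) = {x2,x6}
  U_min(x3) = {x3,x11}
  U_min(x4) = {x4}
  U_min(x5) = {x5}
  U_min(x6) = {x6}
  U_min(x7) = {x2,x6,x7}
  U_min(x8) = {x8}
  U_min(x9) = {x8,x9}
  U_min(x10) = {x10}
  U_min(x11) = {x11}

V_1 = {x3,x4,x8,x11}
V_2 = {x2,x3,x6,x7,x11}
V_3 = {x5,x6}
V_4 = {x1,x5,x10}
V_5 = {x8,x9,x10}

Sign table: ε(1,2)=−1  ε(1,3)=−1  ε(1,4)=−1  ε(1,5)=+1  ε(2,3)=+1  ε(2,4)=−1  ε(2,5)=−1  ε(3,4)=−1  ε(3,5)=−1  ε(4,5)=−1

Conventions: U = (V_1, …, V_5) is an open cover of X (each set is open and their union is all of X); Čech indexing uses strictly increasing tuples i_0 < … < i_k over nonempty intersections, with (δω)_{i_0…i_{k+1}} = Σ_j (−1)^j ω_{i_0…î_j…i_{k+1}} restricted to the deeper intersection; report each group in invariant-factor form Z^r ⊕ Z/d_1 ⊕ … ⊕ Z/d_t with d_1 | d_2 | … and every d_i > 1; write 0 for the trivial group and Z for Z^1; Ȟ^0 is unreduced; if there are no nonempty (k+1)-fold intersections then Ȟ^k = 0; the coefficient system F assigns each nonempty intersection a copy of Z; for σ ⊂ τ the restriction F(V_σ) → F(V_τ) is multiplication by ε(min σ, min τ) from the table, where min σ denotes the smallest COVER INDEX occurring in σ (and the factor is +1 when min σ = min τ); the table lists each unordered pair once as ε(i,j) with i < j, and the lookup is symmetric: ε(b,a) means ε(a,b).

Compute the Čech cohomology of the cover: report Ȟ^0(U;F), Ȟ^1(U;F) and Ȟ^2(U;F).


Ȟ^0 ≅ 0,  Ȟ^1 ≅ Z/2,  Ȟ^2 ≅ 0

nerve of the cover:
  V12={x3,x11} V15={x8} V23={x6} V34={x5} V45={x10}
C dims 5,5; δ0: rk 5, SNF 1^4·2
Ȟ^0 = (5 − 5) − 0 = 0, so Ȟ^0 ≅ 0
Ȟ^1 = (5 − 0) − 5 = 0 plus torsion [2], so Ȟ^1 ≅ Z/2
Ȟ^2 = (0 − 0) − 0 = 0, so Ȟ^2 ≅ 0


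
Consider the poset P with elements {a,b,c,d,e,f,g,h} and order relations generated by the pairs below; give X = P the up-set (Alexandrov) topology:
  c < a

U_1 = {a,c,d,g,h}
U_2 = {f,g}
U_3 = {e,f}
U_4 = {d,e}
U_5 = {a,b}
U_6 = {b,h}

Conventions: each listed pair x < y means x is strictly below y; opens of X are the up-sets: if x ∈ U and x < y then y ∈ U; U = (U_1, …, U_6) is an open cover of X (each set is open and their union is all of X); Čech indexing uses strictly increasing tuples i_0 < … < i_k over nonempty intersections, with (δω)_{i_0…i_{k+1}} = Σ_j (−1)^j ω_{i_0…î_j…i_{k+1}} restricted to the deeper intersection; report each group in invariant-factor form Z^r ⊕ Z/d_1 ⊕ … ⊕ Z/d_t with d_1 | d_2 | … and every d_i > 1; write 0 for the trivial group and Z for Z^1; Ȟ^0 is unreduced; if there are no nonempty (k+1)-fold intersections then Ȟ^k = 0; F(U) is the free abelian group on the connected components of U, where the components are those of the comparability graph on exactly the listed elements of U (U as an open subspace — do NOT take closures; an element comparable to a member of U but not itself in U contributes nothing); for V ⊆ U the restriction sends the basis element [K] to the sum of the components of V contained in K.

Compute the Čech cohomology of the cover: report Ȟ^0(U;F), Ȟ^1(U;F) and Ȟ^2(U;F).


cover nerve:
  U12={g} U14={d} U15={a} U16={h} U23={f} U34={e} U56={b}
components per intersection:
  U1: {a,c} {d} {g} {h}
  U2: {f} {g}
  U3: {e} {f}
  U4: {d} {e}
  U5: {a} {b}
  U6: {b} {h}
  U12: {g}
  U14: {d}
  U15: {a}
  U16: {h}
  U23: {f}
  U34: {e}
  U56: {b}
C dims 14,7; δ0: rk 7, SNF 1^7
Ȟ^0: (14−7)−0=7 ⇒ Z^7
Ȟ^1: (7−0)−7=0 ⇒ 0
Ȟ^2: (0−0)−0=0 ⇒ 0

Ȟ^0 = Z^7,  Ȟ^1 = 0,  Ȟ^2 = 0


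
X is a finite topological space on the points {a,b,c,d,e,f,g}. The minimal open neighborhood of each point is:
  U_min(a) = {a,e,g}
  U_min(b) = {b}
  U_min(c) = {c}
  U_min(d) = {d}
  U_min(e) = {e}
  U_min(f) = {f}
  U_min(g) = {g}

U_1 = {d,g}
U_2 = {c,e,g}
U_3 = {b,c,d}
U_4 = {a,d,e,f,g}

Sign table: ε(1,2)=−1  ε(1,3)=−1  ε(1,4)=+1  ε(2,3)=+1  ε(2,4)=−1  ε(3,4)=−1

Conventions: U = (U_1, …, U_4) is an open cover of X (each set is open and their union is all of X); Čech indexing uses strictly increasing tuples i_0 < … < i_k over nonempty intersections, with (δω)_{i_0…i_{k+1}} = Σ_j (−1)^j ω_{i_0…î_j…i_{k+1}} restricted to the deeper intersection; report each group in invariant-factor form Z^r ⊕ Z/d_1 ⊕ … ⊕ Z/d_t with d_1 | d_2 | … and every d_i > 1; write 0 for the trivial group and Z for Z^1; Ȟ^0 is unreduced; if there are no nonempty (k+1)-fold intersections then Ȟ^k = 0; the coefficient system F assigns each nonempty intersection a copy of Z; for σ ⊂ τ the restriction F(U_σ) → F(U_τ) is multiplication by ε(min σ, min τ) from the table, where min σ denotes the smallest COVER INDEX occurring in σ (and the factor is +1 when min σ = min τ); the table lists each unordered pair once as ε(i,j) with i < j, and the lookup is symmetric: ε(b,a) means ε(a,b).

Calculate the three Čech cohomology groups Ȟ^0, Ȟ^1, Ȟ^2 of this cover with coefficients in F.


Ȟ^0(U;F) ≅ Z,  Ȟ^1(U;F) ≅ Z,  Ȟ^2(U;F) ≅ 0

nonempty intersections:
  U12={g} U13={d} U14={d,g} U23={c} U24={e,g} U34={d}
  U124={g} U134={d}
C dims 4,6,2; δ0: rk 3, SNF 1^3; δ1: rk 2, SNF 1^2
Ȟ^0: (4−3)−0=1 ⇒ Z
Ȟ^1: (6−2)−3=1 ⇒ Z
Ȟ^2: (2−0)−2=0 ⇒ 0


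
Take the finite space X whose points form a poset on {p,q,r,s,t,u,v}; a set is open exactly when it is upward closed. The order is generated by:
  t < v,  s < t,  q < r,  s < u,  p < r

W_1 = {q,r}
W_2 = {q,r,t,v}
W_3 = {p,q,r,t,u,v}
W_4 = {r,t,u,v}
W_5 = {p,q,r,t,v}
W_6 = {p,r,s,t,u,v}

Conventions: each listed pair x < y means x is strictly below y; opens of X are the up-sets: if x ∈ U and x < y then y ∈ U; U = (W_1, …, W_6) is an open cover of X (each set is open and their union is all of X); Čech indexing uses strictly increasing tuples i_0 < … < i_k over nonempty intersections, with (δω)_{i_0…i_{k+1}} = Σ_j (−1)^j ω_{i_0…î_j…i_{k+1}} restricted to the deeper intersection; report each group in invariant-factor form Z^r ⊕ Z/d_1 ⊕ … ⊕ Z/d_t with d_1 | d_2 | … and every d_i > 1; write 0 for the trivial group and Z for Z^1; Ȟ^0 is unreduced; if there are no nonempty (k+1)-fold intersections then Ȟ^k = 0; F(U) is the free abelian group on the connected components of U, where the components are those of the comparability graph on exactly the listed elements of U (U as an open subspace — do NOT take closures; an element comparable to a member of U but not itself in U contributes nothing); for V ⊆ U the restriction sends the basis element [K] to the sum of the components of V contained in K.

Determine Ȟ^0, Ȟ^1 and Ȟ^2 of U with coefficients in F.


Ȟ^0 = Z^2,  Ȟ^1 = 0,  Ȟ^2 = 0

nerve of the cover:
  W12={q,r} W13={q,r} W14={r} W15={q,r} W16={r} W23={q,r,t,v} W24={r,t,v} W25={q,r,t,v} W26={r,t,v} W34={r,t,u,v} W35={p,q,r,t,v} W36={p,r,t,u,v} W45={r,t,v} W46={r,t,u,v} W56={p,r,t,v}
  W123={q,r} W124={r} W125={q,r} W126={r} W134={r} W135={q,r} W136={r} W145={r} W146={r} W156={r} W234={r,t,v} W235={q,r,t,v} W236={r,t,v} W245={r,t,v} W246={r,t,v} W256={r,t,v} W345={r,t,v} W346={r,t,u,v} W356={p,r,t,v} W456={r,t,v}
  W1234={r} W1235={q,r} W1236={r} W1245={r} W1246={r} W1256={r} W1345={r} W1346={r} W1356={r} W1456={r} W2345={r,t,v} W2346={r,t,v} W2356={r,t,v} W2456={r,t,v} W3456={r,t,v}
  W12345={r} W12346={r} W12356={r} W12456={r} W13456={r} W23456={r,t,v}
  W123456={r}
components per intersection:
  W1: {q,r}
  W2: {q,r} {t,v}
  W3: {p,q,r} {t,v} {u}
  W4: {r} {t,v} {u}
  W5: {p,q,r} {t,v}
  W6: {p,r} {s,t,u,v}
  W12: {q,r}
  W13: {q,r}
  W14: {r}
  W15: {q,r}
  W16: {r}
  W23: {q,r} {t,v}
  W24: {r} {t,v}
  W25: {q,r} {t,v}
  W26: {r} {t,v}
  W34: {r} {t,v} {u}
  W35: {p,q,r} {t,v}
  W36: {p,r} {t,v} {u}
  W45: {r} {t,v}
  W46: {r} {t,v} {u}
  W56: {p,r} {t,v}
  W123: {q,r}
  W124: {r}
  W125: {q,r}
  W126: {r}
  W134: {r}
  W135: {q,r}
  W136: {r}
  W145: {r}
  W146: {r}
  W156: {r}
  W234: {r} {t,v}
  W235: {q,r} {t,v}
  W236: {r} {t,v}
  W245: {r} {t,v}
  W246: {r} {t,v}
  W256: {r} {t,v}
  W345: {r} {t,v}
  W346: {r} {t,v} {u}
  W356: {p,r} {t,v}
  W456: {r} {t,v}
  W1234: {r}
  W1235: {q,r}
  W1236: {r}
  W1245: {r}
  W1246: {r}
  W1256: {r}
  W1345: {r}
  W1346: {r}
  W1356: {r}
  W1456: {r}
  W2345: {r} {t,v}
  W2346: {r} {t,v}
  W2356: {r} {t,v}
  W2456: {r} {t,v}
  W3456: {r} {t,v}
  W12345: {r}
  W12346: {r}
  W12356: {r}
  W12456: {r}
  W13456: {r}
  W23456: {r} {t,v}
  W123456: {r}
C dims 13,28,31,20; δ0: rk 11, SNF 1^11; δ1: rk 17, SNF 1^17; δ2: rk 14, SNF 1^14
Ȟ^0 = (13 − 11) − 0 = 2, so Ȟ^0 ≅ Z^2
Ȟ^1 = (28 − 17) − 11 = 0, so Ȟ^1 ≅ 0
Ȟ^2 = (31 − 14) − 17 = 0, so Ȟ^2 ≅ 0


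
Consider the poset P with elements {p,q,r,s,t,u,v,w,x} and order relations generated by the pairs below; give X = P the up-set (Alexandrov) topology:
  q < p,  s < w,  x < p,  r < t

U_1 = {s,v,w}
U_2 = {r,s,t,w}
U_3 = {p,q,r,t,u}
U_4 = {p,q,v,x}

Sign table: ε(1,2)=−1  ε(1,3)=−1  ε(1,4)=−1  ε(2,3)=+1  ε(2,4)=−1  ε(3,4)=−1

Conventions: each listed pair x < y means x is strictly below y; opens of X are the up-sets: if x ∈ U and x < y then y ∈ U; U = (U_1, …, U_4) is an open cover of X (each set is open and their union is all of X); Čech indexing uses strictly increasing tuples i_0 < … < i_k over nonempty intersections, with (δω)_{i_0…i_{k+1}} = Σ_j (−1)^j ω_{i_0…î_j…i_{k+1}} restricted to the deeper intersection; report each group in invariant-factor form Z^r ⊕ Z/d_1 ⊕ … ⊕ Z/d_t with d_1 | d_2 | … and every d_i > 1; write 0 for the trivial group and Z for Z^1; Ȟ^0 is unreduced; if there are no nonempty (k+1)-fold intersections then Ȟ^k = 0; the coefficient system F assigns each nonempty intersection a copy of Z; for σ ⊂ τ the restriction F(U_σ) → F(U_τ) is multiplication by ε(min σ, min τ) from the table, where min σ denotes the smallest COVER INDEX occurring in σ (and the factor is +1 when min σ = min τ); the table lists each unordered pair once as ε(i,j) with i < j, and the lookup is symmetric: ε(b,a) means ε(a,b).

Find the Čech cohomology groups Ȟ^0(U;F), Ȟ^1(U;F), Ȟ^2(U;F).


intersection data:
  U12={s,w} U14={v} U23={r,t} U34={p,q}
C dims 4,4; δ0: rk 4, SNF 1^3·2
Ȟ^0 = (4 − 4) − 0 = 0, so Ȟ^0 ≅ 0
Ȟ^1 = (4 − 0) − 4 = 0 plus torsion [2], so Ȟ^1 ≅ Z/2
Ȟ^2 = (0 − 0) − 0 = 0, so Ȟ^2 ≅ 0

Ȟ^0(U;F) ≅ 0; Ȟ^1(U;F) ≅ Z/2; Ȟ^2(U;F) ≅ 0


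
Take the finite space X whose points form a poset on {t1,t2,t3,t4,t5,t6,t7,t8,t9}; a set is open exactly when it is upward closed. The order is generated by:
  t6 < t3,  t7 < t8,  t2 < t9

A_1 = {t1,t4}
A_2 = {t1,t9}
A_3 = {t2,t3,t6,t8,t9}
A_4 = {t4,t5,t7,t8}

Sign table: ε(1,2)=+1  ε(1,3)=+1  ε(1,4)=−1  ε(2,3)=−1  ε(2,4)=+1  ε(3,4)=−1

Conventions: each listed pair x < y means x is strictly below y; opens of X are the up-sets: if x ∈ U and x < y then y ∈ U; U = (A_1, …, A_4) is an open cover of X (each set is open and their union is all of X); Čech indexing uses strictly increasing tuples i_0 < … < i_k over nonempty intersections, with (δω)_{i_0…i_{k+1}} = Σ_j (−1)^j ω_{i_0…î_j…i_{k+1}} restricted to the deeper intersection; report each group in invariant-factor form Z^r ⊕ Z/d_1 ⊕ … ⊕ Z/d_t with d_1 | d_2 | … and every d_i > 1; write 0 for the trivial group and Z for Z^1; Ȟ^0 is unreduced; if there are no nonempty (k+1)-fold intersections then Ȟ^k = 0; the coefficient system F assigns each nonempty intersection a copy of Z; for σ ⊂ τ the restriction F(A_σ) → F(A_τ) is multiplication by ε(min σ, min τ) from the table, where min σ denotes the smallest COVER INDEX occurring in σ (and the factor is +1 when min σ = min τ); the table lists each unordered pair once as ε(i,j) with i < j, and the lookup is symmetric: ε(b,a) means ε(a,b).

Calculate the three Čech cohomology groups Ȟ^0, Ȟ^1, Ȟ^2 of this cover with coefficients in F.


nonempty intersections:
  A12={t1} A14={t4} A23={t9} A34={t8}
C dims 4,4; δ0: rk 4, SNF 1^3·2
Ȟ^0: (4−4)−0=0 ⇒ 0
Ȟ^1: (4−0)−4=0 plus torsion [2] ⇒ Z/2
Ȟ^2: (0−0)−0=0 ⇒ 0

Ȟ^0 ≅ 0, Ȟ^1 ≅ Z/2 and Ȟ^2 ≅ 0


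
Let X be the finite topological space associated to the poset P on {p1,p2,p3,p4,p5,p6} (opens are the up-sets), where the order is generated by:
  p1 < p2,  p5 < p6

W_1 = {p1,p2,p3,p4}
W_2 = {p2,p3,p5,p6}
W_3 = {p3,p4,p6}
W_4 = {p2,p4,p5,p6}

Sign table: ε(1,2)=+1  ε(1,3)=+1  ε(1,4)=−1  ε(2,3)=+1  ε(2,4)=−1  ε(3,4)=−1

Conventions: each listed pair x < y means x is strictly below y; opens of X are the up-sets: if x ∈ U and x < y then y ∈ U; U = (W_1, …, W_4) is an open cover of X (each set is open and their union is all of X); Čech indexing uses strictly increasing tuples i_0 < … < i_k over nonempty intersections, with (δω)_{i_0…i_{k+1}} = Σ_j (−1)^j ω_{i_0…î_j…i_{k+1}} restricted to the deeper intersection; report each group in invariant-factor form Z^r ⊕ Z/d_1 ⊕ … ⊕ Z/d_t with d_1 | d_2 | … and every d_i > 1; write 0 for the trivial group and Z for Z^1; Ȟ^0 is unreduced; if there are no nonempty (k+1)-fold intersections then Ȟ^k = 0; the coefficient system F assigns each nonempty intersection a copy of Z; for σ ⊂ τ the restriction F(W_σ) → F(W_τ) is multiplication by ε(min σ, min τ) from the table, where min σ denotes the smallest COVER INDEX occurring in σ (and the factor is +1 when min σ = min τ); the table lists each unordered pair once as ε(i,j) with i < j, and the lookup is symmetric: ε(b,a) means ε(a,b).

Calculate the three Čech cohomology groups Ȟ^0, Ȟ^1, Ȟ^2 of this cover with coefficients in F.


Ȟ^0 ≅ Z, Ȟ^1 ≅ 0, Ȟ^2 ≅ Z

nonempty intersections:
  W12={p2,p3} W13={p3,p4} W14={p2,p4} W23={p3,p6} W24={p2,p5,p6} W34={p4,p6}
  W123={p3} W124={p2} W134={p4} W234={p6}
C dims 4,6,4; δ0: rk 3, SNF 1^3; δ1: rk 3, SNF 1^3
Ȟ^0: (4−3)−0=1 ⇒ Z
Ȟ^1: (6−3)−3=0 ⇒ 0
Ȟ^2: (4−0)−3=1 ⇒ Z


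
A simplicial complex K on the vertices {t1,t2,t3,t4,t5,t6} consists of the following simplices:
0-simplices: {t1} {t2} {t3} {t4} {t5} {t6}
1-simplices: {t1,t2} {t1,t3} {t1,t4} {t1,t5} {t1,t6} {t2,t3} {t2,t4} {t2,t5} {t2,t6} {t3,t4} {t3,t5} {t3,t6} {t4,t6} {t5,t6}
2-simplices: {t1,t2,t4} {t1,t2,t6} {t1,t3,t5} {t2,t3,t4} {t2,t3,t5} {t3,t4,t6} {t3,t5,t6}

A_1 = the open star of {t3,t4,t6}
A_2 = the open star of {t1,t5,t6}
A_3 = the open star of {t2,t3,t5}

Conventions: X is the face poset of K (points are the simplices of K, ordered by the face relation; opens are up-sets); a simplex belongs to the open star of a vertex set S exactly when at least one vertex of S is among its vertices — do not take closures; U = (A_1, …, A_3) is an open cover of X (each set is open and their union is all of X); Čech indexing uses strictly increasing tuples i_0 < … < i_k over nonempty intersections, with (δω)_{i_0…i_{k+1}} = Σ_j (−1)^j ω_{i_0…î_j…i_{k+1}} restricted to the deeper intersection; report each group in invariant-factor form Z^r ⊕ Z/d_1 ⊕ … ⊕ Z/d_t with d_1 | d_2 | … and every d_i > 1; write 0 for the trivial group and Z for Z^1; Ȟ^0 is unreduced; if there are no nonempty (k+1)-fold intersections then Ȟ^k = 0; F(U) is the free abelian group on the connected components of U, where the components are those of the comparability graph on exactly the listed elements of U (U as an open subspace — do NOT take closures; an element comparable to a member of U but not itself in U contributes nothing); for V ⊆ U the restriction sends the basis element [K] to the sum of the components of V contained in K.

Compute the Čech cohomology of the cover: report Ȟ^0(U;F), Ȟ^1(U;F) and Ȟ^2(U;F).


nerve of the cover:
  A1={{t3},{t4},{t6},{t1,t3},{t1,t4},{t1,t6},{t2,t3},{t2,t4},{t2,t6},{t3,t4},{t3,t5},{t3,t6},{t4,t6},{t5,t6},{t1,t2,t4},{t1,t2,t6},{t1,t3,t5},{t2,t3,t4},{t2,t3,t5},{t3,t4,t6},{t3,t5,t6}} A2={{t1},{t5},{t6},{t1,t2},{t1,t3},{t1,t4},{t1,t5},{t1,t6},{t2,t5},{t2,t6},{t3,t5},{t3,t6},{t4,t6},{t5,t6},{t1,t2,t4},{t1,t2,t6},{t1,t3,t5},{t2,t3,t5},{t3,t4,t6},{t3,t5,t6}} A3={{t2},{t3},{t5},{t1,t2},{t1,t3},{t1,t5},{t2,t3},{t2,t4},{t2,t5},{t2,t6},{t3,t4},{t3,t5},{t3,t6},{t5,t6},{t1,t2,t4},{t1,t2,t6},{t1,t3,t5},{t2,t3,t4},{t2,t3,t5},{t3,t4,t6},{t3,t5,t6}}
  A12={{t6},{t1,t3},{t1,t4},{t1,t6},{t2,t6},{t3,t5},{t3,t6},{t4,t6},{t5,t6},{t1,t2,t4},{t1,t2,t6},{t1,t3,t5},{t2,t3,t5},{t3,t4,t6},{t3,t5,t6}} A13={{t3},{t1,t3},{t2,t3},{t2,t4},{t2,t6},{t3,t4},{t3,t5},{t3,t6},{t5,t6},{t1,t2,t4},{t1,t2,t6},{t1,t3,t5},{t2,t3,t4},{t2,t3,t5},{t3,t4,t6},{t3,t5,t6}} A23={{t5},{t1,t2},{t1,t3},{t1,t5},{t2,t5},{t2,t6},{t3,t5},{t3,t6},{t5,t6},{t1,t2,t4},{t1,t2,t6},{t1,t3,t5},{t2,t3,t5},{t3,t4,t6},{t3,t5,t6}}
  A123={{t1,t3},{t2,t6},{t3,t5},{t3,t6},{t5,t6},{t1,t2,t4},{t1,t2,t6},{t1,t3,t5},{t2,t3,t5},{t3,t4,t6},{t3,t5,t6}}
components per intersection:
  A1: {{t3},{t4},{t6},{t1,t3},{t1,t4},{t1,t6},{t2,t3},{t2,t4},{t2,t6},{t3,t4},{t3,t5},{t3,t6},{t4,t6},{t5,t6},{t1,t2,t4},{t1,t2,t6},{t1,t3,t5},{t2,t3,t4},{t2,t3,t5},{t3,t4,t6},{t3,t5,t6}}
  A2: {{t1},{t5},{t6},{t1,t2},{t1,t3},{t1,t4},{t1,t5},{t1,t6},{t2,t5},{t2,t6},{t3,t5},{t3,t6},{t4,t6},{t5,t6},{t1,t2,t4},{t1,t2,t6},{t1,t3,t5},{t2,t3,t5},{t3,t4,t6},{t3,t5,t6}}
  A3: {{t2},{t3},{t5},{t1,t2},{t1,t3},{t1,t5},{t2,t3},{t2,t4},{t2,t5},{t2,t6},{t3,t4},{t3,t5},{t3,t6},{t5,t6},{t1,t2,t4},{t1,t2,t6},{t1,t3,t5},{t2,t3,t4},{t2,t3,t5},{t3,t4,t6},{t3,t5,t6}}
  A12: {{t6},{t1,t3},{t1,t6},{t2,t6},{t3,t5},{t3,t6},{t4,t6},{t5,t6},{t1,t2,t6},{t1,t3,t5},{t2,t3,t5},{t3,t4,t6},{t3,t5,t6}} {{t1,t4},{t1,t2,t4}}
  A13: {{t3},{t1,t3},{t2,t3},{t2,t4},{t3,t4},{t3,t5},{t3,t6},{t5,t6},{t1,t2,t4},{t1,t3,t5},{t2,t3,t4},{t2,t3,t5},{t3,t4,t6},{t3,t5,t6}} {{t2,t6},{t1,t2,t6}}
  A23: {{t5},{t1,t3},{t1,t5},{t2,t5},{t3,t5},{t3,t6},{t5,t6},{t1,t3,t5},{t2,t3,t5},{t3,t4,t6},{t3,t5,t6}} {{t1,t2},{t2,t6},{t1,t2,t4},{t1,t2,t6}}
  A123: {{t1,t3},{t3,t5},{t3,t6},{t5,t6},{t1,t3,t5},{t2,t3,t5},{t3,t4,t6},{t3,t5,t6}} {{t2,t6},{t1,t2,t6}} {{t1,t2,t4}}
C dims 3,6,3; δ0: rk 2, SNF 1^2; δ1: rk 3, SNF 1^3
Ȟ^0 = (3 − 2) − 0 = 1, so Ȟ^0 ≅ Z
Ȟ^1 = (6 − 3) − 2 = 1, so Ȟ^1 ≅ Z
Ȟ^2 = (3 − 0) − 3 = 0, so Ȟ^2 ≅ 0

Ȟ^0(U;F) ≅ Z,  Ȟ^1(U;F) ≅ Z,  Ȟ^2(U;F) ≅ 0


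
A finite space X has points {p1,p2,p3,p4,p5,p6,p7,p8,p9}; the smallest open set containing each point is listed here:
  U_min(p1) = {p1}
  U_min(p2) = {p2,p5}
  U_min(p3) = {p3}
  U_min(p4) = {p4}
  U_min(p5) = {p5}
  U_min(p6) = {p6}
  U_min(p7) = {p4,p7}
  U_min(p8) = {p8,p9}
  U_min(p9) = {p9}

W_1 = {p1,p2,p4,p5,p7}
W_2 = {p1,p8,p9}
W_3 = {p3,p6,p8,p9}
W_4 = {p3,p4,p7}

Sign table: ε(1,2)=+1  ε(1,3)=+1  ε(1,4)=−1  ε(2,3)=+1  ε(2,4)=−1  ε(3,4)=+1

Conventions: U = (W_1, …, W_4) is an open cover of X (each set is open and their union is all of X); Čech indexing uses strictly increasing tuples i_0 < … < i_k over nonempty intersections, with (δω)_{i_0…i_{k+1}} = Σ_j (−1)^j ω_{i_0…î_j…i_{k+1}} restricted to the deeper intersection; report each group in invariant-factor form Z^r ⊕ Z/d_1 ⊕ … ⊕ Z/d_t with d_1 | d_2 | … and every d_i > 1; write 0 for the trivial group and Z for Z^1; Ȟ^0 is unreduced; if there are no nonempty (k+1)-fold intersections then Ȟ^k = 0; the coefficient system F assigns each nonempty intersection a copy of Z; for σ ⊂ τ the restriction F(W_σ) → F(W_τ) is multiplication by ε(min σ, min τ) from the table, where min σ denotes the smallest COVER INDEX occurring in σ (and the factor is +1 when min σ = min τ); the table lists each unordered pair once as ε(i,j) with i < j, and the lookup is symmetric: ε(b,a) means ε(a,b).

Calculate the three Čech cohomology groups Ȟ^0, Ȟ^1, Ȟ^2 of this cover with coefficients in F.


Ȟ^0 ≅ 0,  Ȟ^1 ≅ Z/2,  Ȟ^2 ≅ 0

nerve of the cover:
  W12={p1} W14={p4,p7} W23={p8,p9} W34={p3}
C dims 4,4; δ0: rk 4, SNF 1^3·2
Ȟ^0 = (4 − 4) − 0 = 0, so Ȟ^0 ≅ 0
Ȟ^1 = (4 − 0) − 4 = 0 plus torsion [2], so Ȟ^1 ≅ Z/2
Ȟ^2 = (0 − 0) − 0 = 0, so Ȟ^2 ≅ 0


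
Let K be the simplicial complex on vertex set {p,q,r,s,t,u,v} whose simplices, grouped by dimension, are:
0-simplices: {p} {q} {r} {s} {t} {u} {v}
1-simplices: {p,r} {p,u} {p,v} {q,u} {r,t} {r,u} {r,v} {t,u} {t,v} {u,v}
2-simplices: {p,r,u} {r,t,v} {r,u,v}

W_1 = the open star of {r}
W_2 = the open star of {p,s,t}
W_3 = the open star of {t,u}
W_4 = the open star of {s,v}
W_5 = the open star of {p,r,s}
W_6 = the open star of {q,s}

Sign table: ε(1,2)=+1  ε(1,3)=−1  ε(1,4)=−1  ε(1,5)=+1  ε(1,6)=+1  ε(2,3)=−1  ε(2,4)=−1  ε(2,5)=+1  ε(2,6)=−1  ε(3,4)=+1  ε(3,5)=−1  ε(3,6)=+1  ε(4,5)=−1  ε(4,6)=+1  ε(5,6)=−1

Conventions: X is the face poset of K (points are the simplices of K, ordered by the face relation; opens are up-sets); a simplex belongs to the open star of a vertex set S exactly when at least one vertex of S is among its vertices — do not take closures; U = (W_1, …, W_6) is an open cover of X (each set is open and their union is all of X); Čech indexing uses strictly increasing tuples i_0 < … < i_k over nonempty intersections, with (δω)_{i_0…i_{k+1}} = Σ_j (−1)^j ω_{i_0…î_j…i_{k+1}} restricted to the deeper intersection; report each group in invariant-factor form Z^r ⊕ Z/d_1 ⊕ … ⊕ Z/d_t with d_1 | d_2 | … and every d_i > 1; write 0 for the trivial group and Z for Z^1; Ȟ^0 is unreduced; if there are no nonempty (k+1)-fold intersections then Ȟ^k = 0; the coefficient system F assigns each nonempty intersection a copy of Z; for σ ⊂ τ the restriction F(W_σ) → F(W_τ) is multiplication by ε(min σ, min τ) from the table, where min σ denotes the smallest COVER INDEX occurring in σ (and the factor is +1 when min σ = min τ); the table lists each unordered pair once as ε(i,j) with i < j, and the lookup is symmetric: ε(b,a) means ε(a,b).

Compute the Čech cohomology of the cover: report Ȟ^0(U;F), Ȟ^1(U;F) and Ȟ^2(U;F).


cover nerve:
  W1={{r},{p,r},{r,t},{r,u},{r,v},{p,r,u},{r,t,v},{r,u,v}} W2={{p},{s},{t},{p,r},{p,u},{p,v},{r,t},{t,u},{t,v},{p,r,u},{r,t,v}} W3={{t},{u},{p,u},{q,u},{r,t},{r,u},{t,u},{t,v},{u,v},{p,r,u},{r,t,v},{r,u,v}} W4={{s},{v},{p,v},{r,v},{t,v},{u,v},{r,t,v},{r,u,v}} W5={{p},{r},{s},{p,r},{p,u},{p,v},{r,t},{r,u},{r,v},{p,r,u},{r,t,v},{r,u,v}} W6={{q},{s},{q,u}}
  W12={{p,r},{r,t},{p,r,u},{r,t,v}} W13={{r,t},{r,u},{p,r,u},{r,t,v},{r,u,v}} W14={{r,v},{r,t,v},{r,u,v}} W15={{r},{p,r},{r,t},{r,u},{r,v},{p,r,u},{r,t,v},{r,u,v}} W23={{t},{p,u},{r,t},{t,u},{t,v},{p,r,u},{r,t,v}} W24={{s},{p,v},{t,v},{r,t,v}} W25={{p},{s},{p,r},{p,u},{p,v},{r,t},{p,r,u},{r,t,v}} W26={{s}} W34={{t,v},{u,v},{r,t,v},{r,u,v}} W35={{p,u},{r,t},{r,u},{p,r,u},{r,t,v},{r,u,v}} W36={{q,u}} W45={{s},{p,v},{r,v},{r,t,v},{r,u,v}} W46={{s}} W56={{s}}
  W123={{r,t},{p,r,u},{r,t,v}} W124={{r,t,v}} W125={{p,r},{r,t},{p,r,u},{r,t,v}} W134={{r,t,v},{r,u,v}} W135={{r,t},{r,u},{p,r,u},{r,t,v},{r,u,v}} W145={{r,v},{r,t,v},{r,u,v}} W234={{t,v},{r,t,v}} W235={{p,u},{r,t},{p,r,u},{r,t,v}} W245={{s},{p,v},{r,t,v}} W246={{s}} W256={{s}} W345={{r,t,v},{r,u,v}} W456={{s}}
  W1234={{r,t,v}} W1235={{r,t},{p,r,u},{r,t,v}} W1245={{r,t,v}} W1345={{r,t,v},{r,u,v}} W2345={{r,t,v}} W2456={{s}}
  W12345={{r,t,v}}
C dims 6,14,13,6; δ0: rk 5, SNF 1^5; δ1: rk 8, SNF 1^8; δ2: rk 5, SNF 1^5
Ȟ^0: (6−5)−0=1 ⇒ Z
Ȟ^1: (14−8)−5=1 ⇒ Z
Ȟ^2: (13−5)−8=0 ⇒ 0

Ȟ^0 ≅ Z, Ȟ^1 ≅ Z, Ȟ^2 ≅ 0


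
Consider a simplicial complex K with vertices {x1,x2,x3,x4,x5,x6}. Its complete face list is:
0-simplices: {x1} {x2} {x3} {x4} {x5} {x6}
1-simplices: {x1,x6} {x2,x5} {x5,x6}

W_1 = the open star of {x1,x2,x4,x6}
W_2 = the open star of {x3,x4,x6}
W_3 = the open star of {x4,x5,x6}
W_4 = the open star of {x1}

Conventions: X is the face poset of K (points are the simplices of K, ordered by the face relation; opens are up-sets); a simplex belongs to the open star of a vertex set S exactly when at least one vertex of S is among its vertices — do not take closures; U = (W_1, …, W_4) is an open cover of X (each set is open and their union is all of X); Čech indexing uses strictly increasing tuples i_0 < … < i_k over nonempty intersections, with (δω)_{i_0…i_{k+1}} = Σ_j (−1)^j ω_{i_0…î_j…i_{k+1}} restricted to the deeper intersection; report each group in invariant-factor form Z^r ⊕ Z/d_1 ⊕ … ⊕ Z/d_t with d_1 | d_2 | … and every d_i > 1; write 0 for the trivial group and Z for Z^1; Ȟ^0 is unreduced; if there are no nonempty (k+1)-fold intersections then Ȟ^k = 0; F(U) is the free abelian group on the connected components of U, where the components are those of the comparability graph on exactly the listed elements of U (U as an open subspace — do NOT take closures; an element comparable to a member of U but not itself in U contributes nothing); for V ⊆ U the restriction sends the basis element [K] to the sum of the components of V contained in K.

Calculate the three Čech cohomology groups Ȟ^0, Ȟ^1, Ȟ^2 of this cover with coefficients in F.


Ȟ^0 ≅ Z^3,  Ȟ^1 ≅ 0,  Ȟ^2 ≅ 0

nonempty overlaps:
  W1={{x1},{x2},{x4},{x6},{x1,x6},{x2,x5},{x5,x6}} W2={{x3},{x4},{x6},{x1,x6},{x5,x6}} W3={{x4},{x5},{x6},{x1,x6},{x2,x5},{x5,x6}} W4={{x1},{x1,x6}}
  W12={{x4},{x6},{x1,x6},{x5,x6}} W13={{x4},{x6},{x1,x6},{x2,x5},{x5,x6}} W14={{x1},{x1,x6}} W23={{x4},{x6},{x1,x6},{x5,x6}} W24={{x1,x6}} W34={{x1,x6}}
  W123={{x4},{x6},{x1,x6},{x5,x6}} W124={{x1,x6}} W134={{x1,x6}} W234={{x1,x6}}
  W1234={{x1,x6}}
components per intersection:
  W1: {{x1},{x6},{x1,x6},{x5,x6}} {{x2},{x2,x5}} {{x4}}
  W2: {{x3}} {{x4}} {{x6},{x1,x6},{x5,x6}}
  W3: {{x4}} {{x5},{x6},{x1,x6},{x2,x5},{x5,x6}}
  W4: {{x1},{x1,x6}}
  W12: {{x4}} {{x6},{x1,x6},{x5,x6}}
  W13: {{x4}} {{x6},{x1,x6},{x5,x6}} {{x2,x5}}
  W14: {{x1},{x1,x6}}
  W23: {{x4}} {{x6},{x1,x6},{x5,x6}}
  W24: {{x1,x6}}
  W34: {{x1,x6}}
  W123: {{x4}} {{x6},{x1,x6},{x5,x6}}
  W124: {{x1,x6}}
  W134: {{x1,x6}}
  W234: {{x1,x6}}
  W1234: {{x1,x6}}
C dims 9,10,5,1; δ0: rk 6, SNF 1^6; δ1: rk 4, SNF 1^4; δ2: rk 1, SNF 1^1
degree 0: 9−6−0 = 3 → Ȟ^0 ≅ Z^3
degree 1: 10−4−6 = 0 → Ȟ^1 ≅ 0
degree 2: 5−1−4 = 0 → Ȟ^2 ≅ 0


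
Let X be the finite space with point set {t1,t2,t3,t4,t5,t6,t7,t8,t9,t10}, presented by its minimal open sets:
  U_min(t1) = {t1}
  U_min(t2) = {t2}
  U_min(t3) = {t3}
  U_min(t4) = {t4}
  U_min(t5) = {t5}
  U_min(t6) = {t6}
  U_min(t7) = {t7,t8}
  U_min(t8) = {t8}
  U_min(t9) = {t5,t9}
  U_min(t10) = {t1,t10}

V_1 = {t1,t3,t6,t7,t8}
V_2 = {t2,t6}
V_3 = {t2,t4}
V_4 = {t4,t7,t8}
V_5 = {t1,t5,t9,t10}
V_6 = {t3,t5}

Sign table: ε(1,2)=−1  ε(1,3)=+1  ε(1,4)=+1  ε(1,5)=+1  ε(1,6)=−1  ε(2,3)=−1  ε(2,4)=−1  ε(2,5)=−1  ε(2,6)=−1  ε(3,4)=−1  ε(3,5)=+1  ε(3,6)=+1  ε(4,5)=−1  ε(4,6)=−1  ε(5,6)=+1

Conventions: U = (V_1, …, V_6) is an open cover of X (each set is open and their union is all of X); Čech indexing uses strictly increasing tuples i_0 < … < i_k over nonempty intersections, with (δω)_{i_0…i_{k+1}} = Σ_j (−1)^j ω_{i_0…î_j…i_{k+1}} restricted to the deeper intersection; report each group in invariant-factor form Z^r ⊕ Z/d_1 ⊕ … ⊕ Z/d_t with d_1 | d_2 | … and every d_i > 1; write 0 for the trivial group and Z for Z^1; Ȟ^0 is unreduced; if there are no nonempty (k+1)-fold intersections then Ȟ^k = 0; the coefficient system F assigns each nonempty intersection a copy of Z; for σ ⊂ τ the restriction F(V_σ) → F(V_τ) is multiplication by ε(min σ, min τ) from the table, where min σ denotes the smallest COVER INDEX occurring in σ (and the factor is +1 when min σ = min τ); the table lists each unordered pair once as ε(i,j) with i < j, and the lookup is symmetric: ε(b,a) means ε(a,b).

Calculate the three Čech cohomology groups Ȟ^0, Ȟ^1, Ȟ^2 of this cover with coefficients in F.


Ȟ^0 = 0, Ȟ^1 = Z ⊕ Z/2, Ȟ^2 = 0

intersection data:
  V12={t6} V14={t7,t8} V15={t1} V16={t3} V23={t2} V34={t4} V56={t5}
C dims 6,7; δ0: rk 6, SNF 1^5·2
Ȟ^0 = (6 − 6) − 0 = 0, so Ȟ^0 ≅ 0
Ȟ^1 = (7 − 0) − 6 = 1 plus torsion [2], so Ȟ^1 ≅ Z ⊕ Z/2
Ȟ^2 = (0 − 0) − 0 = 0, so Ȟ^2 ≅ 0


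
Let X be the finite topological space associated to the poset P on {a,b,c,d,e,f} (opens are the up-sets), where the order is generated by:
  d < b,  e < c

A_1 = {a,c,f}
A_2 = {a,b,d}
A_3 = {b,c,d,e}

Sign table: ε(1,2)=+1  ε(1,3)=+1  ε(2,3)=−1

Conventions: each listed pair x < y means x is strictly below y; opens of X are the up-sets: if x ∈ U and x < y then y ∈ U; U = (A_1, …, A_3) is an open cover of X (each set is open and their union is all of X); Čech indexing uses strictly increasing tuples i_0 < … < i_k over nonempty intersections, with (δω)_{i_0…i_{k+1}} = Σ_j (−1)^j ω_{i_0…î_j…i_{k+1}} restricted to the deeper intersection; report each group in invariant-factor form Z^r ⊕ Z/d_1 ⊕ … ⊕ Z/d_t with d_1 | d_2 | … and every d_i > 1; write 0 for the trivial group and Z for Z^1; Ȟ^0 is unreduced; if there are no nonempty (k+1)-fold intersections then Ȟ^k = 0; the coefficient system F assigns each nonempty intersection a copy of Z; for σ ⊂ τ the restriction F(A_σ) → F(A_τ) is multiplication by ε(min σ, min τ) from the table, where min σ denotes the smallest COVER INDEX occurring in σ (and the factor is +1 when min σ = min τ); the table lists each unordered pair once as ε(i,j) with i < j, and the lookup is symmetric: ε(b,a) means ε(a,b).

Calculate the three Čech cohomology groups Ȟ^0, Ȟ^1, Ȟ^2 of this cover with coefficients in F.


Ȟ^0(U;F) ≅ 0, Ȟ^1(U;F) ≅ Z/2 and Ȟ^2(U;F) ≅ 0

intersection data:
  A12={a} A13={c} A23={b,d}
C dims 3,3; δ0: rk 3, SNF 1^2·2
Ȟ^0 = (3 − 3) − 0 = 0, so Ȟ^0 ≅ 0
Ȟ^1 = (3 − 0) − 3 = 0 plus torsion [2], so Ȟ^1 ≅ Z/2
Ȟ^2 = (0 − 0) − 0 = 0, so Ȟ^2 ≅ 0


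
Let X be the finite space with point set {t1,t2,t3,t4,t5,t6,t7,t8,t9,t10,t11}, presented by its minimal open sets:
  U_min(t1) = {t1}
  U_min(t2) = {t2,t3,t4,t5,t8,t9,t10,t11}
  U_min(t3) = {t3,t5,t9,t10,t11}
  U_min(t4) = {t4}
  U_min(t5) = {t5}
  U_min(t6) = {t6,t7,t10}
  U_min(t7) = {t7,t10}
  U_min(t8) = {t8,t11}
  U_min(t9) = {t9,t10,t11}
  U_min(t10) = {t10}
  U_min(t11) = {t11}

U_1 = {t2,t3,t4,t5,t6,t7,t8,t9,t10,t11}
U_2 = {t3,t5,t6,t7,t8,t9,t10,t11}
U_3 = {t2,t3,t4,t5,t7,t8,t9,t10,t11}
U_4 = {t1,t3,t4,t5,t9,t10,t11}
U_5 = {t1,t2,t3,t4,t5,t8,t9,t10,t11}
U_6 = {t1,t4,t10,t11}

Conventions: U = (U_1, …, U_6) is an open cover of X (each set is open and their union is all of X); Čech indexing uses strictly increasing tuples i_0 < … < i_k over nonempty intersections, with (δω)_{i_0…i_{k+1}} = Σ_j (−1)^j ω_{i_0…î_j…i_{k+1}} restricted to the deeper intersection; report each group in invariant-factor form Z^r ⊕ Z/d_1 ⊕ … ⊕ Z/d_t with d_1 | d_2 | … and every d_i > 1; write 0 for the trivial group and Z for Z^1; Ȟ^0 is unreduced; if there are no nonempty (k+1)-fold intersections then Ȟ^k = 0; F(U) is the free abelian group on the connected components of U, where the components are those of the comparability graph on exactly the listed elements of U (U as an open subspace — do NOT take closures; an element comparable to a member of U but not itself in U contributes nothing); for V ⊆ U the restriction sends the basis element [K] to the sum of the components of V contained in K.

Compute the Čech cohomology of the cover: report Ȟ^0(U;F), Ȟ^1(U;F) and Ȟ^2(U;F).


Ȟ^0 ≅ Z^2, Ȟ^1 ≅ 0 and Ȟ^2 ≅ 0

intersection data:
  U12={t3,t5,t6,t7,t8,t9,t10,t11} U13={t2,t3,t4,t5,t7,t8,t9,t10,t11} U14={t3,t4,t5,t9,t10,t11} U15={t2,t3,t4,t5,t8,t9,t10,t11} U16={t4,t10,t11} U23={t3,t5,t7,t8,t9,t10,t11} U24={t3,t5,t9,t10,t11} U25={t3,t5,t8,t9,t10,t11} U26={t10,t11} U34={t3,t4,t5,t9,t10,t11} U35={t2,t3,t4,t5,t8,t9,t10,t11} U36={t4,t10,t11} U45={t1,t3,t4,t5,t9,t10,t11} U46={t1,t4,t10,t11} U56={t1,t4,t10,t11}
  U123={t3,t5,t7,t8,t9,t10,t11} U124={t3,t5,t9,t10,t11} U125={t3,t5,t8,t9,t10,t11} U126={t10,t11} U134={t3,t4,t5,t9,t10,t11} U135={t2,t3,t4,t5,t8,t9,t10,t11} U136={t4,t10,t11} U145={t3,t4,t5,t9,t10,t11} U146={t4,t10,t11} U156={t4,t10,t11} U234={t3,t5,t9,t10,t11} U235={t3,t5,t8,t9,t10,t11} U236={t10,t11} U245={t3,t5,t9,t10,t11} U246={t10,t11} U256={t10,t11} U345={t3,t4,t5,t9,t10,t11} U346={t4,t10,t11} U356={t4,t10,t11} U456={t1,t4,t10,t11}
  U1234={t3,t5,t9,t10,t11} U1235={t3,t5,t8,t9,t10,t11} U1236={t10,t11} U1245={t3,t5,t9,t10,t11} U1246={t10,t11} U1256={t10,t11} U1345={t3,t4,t5,t9,t10,t11} U1346={t4,t10,t11} U1356={t4,t10,t11} U1456={t4,t10,t11} U2345={t3,t5,t9,t10,t11} U2346={t10,t11} U2356={t10,t11} U2456={t10,t11} U3456={t4,t10,t11}
  U12345={t3,t5,t9,t10,t11} U12346={t10,t11} U12356={t10,t11} U12456={t10,t11} U13456={t4,t10,t11} U23456={t10,t11}
  U123456={t10,t11}
components per intersection:
  U1: {t2,t3,t4,t5,t6,t7,t8,t9,t10,t11}
  U2: {t3,t5,t6,t7,t8,t9,t10,t11}
  U3: {t2,t3,t4,t5,t7,t8,t9,t10,t11}
  U4: {t1} {t3,t5,t9,t10,t11} {t4}
  U5: {t1} {t2,t3,t4,t5,t8,t9,t10,t11}
  U6: {t1} {t4} {t10} {t11}
  U12: {t3,t5,t6,t7,t8,t9,t10,t11}
  U13: {t2,t3,t4,t5,t7,t8,t9,t10,t11}
  U14: {t3,t5,t9,t10,t11} {t4}
  U15: {t2,t3,t4,t5,t8,t9,t10,t11}
  U16: {t4} {t10} {t11}
  U23: {t3,t5,t7,t8,t9,t10,t11}
  U24: {t3,t5,t9,t10,t11}
  U25: {t3,t5,t8,t9,t10,t11}
  U26: {t10} {t11}
  U34: {t3,t5,t9,t10,t11} {t4}
  U35: {t2,t3,t4,t5,t8,t9,t10,t11}
  U36: {t4} {t10} {t11}
  U45: {t1} {t3,t5,t9,t10,t11} {t4}
  U46: {t1} {t4} {t10} {t11}
  U56: {t1} {t4} {t10} {t11}
  U123: {t3,t5,t7,t8,t9,t10,t11}
  U124: {t3,t5,t9,t10,t11}
  U125: {t3,t5,t8,t9,t10,t11}
  U126: {t10} {t11}
  U134: {t3,t5,t9,t10,t11} {t4}
  U135: {t2,t3,t4,t5,t8,t9,t10,t11}
  U136: {t4} {t10} {t11}
  U145: {t3,t5,t9,t10,t11} {t4}
  U146: {t4} {t10} {t11}
  U156: {t4} {t10} {t11}
  U234: {t3,t5,t9,t10,t11}
  U235: {t3,t5,t8,t9,t10,t11}
  U236: {t10} {t11}
  U245: {t3,t5,t9,t10,t11}
  U246: {t10} {t11}
  U256: {t10} {t11}
  U345: {t3,t5,t9,t10,t11} {t4}
  U346: {t4} {t10} {t11}
  U356: {t4} {t10} {t11}
  U456: {t1} {t4} {t10} {t11}
  U1234: {t3,t5,t9,t10,t11}
  U1235: {t3,t5,t8,t9,t10,t11}
  U1236: {t10} {t11}
  U1245: {t3,t5,t9,t10,t11}
  U1246: {t10} {t11}
  U1256: {t10} {t11}
  U1345: {t3,t5,t9,t10,t11} {t4}
  U1346: {t4} {t10} {t11}
  U1356: {t4} {t10} {t11}
  U1456: {t4} {t10} {t11}
  U2345: {t3,t5,t9,t10,t11}
  U2346: {t10} {t11}
  U2356: {t10} {t11}
  U2456: {t10} {t11}
  U3456: {t4} {t10} {t11}
  U12345: {t3,t5,t9,t10,t11}
  U12346: {t10} {t11}
  U12356: {t10} {t11}
  U12456: {t10} {t11}
  U13456: {t4} {t10} {t11}
  U23456: {t10} {t11}
  U123456: {t10} {t11}
C dims 12,30,40,30; δ0: rk 10, SNF 1^10; δ1: rk 20, SNF 1^20; δ2: rk 20, SNF 1^20
Ȟ^0 = (12 − 10) − 0 = 2, so Ȟ^0 ≅ Z^2
Ȟ^1 = (30 − 20) − 10 = 0, so Ȟ^1 ≅ 0
Ȟ^2 = (40 − 20) − 20 = 0, so Ȟ^2 ≅ 0


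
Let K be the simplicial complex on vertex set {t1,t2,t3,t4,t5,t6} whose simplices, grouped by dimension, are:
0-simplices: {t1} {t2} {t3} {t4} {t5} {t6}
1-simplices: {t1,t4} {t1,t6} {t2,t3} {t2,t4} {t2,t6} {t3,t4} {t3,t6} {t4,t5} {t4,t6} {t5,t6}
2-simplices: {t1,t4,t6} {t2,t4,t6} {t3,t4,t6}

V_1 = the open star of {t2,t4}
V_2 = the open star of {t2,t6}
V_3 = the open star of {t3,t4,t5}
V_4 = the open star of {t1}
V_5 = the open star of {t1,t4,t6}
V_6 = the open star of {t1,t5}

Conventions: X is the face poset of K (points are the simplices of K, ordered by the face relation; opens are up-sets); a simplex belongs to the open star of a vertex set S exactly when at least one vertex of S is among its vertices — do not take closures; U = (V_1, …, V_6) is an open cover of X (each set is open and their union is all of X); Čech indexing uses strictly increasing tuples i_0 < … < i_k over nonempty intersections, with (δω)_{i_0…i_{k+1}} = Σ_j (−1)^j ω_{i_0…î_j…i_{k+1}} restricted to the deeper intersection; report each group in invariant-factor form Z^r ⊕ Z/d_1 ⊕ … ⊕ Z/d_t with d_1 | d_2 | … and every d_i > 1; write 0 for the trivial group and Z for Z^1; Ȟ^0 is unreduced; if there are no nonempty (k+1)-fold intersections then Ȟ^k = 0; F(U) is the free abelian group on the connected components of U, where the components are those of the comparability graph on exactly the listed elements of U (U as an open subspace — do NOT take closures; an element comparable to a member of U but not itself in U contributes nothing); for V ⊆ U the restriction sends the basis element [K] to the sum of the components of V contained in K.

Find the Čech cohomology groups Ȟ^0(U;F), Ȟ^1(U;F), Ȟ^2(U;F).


intersection data:
  V1={{t2},{t4},{t1,t4},{t2,t3},{t2,t4},{t2,t6},{t3,t4},{t4,t5},{t4,t6},{t1,t4,t6},{t2,t4,t6},{t3,t4,t6}} V2={{t2},{t6},{t1,t6},{t2,t3},{t2,t4},{t2,t6},{t3,t6},{t4,t6},{t5,t6},{t1,t4,t6},{t2,t4,t6},{t3,t4,t6}} V3={{t3},{t4},{t5},{t1,t4},{t2,t3},{t2,t4},{t3,t4},{t3,t6},{t4,t5},{t4,t6},{t5,t6},{t1,t4,t6},{t2,t4,t6},{t3,t4,t6}} V4={{t1},{t1,t4},{t1,t6},{t1,t4,t6}} V5={{t1},{t4},{t6},{t1,t4},{t1,t6},{t2,t4},{t2,t6},{t3,t4},{t3,t6},{t4,t5},{t4,t6},{t5,t6},{t1,t4,t6},{t2,t4,t6},{t3,t4,t6}} V6={{t1},{t5},{t1,t4},{t1,t6},{t4,t5},{t5,t6},{t1,t4,t6}}
  V12={{t2},{t2,t3},{t2,t4},{t2,t6},{t4,t6},{t1,t4,t6},{t2,t4,t6},{t3,t4,t6}} V13={{t4},{t1,t4},{t2,t3},{t2,t4},{t3,t4},{t4,t5},{t4,t6},{t1,t4,t6},{t2,t4,t6},{t3,t4,t6}} V14={{t1,t4},{t1,t4,t6}} V15={{t4},{t1,t4},{t2,t4},{t2,t6},{t3,t4},{t4,t5},{t4,t6},{t1,t4,t6},{t2,t4,t6},{t3,t4,t6}} V16={{t1,t4},{t4,t5},{t1,t4,t6}} V23={{t2,t3},{t2,t4},{t3,t6},{t4,t6},{t5,t6},{t1,t4,t6},{t2,t4,t6},{t3,t4,t6}} V24={{t1,t6},{t1,t4,t6}} V25={{t6},{t1,t6},{t2,t4},{t2,t6},{t3,t6},{t4,t6},{t5,t6},{t1,t4,t6},{t2,t4,t6},{t3,t4,t6}} V26={{t1,t6},{t5,t6},{t1,t4,t6}} V34={{t1,t4},{t1,t4,t6}} V35={{t4},{t1,t4},{t2,t4},{t3,t4},{t3,t6},{t4,t5},{t4,t6},{t5,t6},{t1,t4,t6},{t2,t4,t6},{t3,t4,t6}} V36={{t5},{t1,t4},{t4,t5},{t5,t6},{t1,t4,t6}} V45={{t1},{t1,t4},{t1,t6},{t1,t4,t6}} V46={{t1},{t1,t4},{t1,t6},{t1,t4,t6}} V56={{t1},{t1,t4},{t1,t6},{t4,t5},{t5,t6},{t1,t4,t6}}
  V123={{t2,t3},{t2,t4},{t4,t6},{t1,t4,t6},{t2,t4,t6},{t3,t4,t6}} V124={{t1,t4,t6}} V125={{t2,t4},{t2,t6},{t4,t6},{t1,t4,t6},{t2,t4,t6},{t3,t4,t6}} V126={{t1,t4,t6}} V134={{t1,t4},{t1,t4,t6}} V135={{t4},{t1,t4},{t2,t4},{t3,t4},{t4,t5},{t4,t6},{t1,t4,t6},{t2,t4,t6},{t3,t4,t6}} V136={{t1,t4},{t4,t5},{t1,t4,t6}} V145={{t1,t4},{t1,t4,t6}} V146={{t1,t4},{t1,t4,t6}} V156={{t1,t4},{t4,t5},{t1,t4,t6}} V234={{t1,t4,t6}} V235={{t2,t4},{t3,t6},{t4,t6},{t5,t6},{t1,t4,t6},{t2,t4,t6},{t3,t4,t6}} V236={{t5,t6},{t1,t4,t6}} V245={{t1,t6},{t1,t4,t6}} V246={{t1,t6},{t1,t4,t6}} V256={{t1,t6},{t5,t6},{t1,t4,t6}} V345={{t1,t4},{t1,t4,t6}} V346={{t1,t4},{t1,t4,t6}} V356={{t1,t4},{t4,t5},{t5,t6},{t1,t4,t6}} V456={{t1},{t1,t4},{t1,t6},{t1,t4,t6}}
  V1234={{t1,t4,t6}} V1235={{t2,t4},{t4,t6},{t1,t4,t6},{t2,t4,t6},{t3,t4,t6}} V1236={{t1,t4,t6}} V1245={{t1,t4,t6}} V1246={{t1,t4,t6}} V1256={{t1,t4,t6}} V1345={{t1,t4},{t1,t4,t6}} V1346={{t1,t4},{t1,t4,t6}} V1356={{t1,t4},{t4,t5},{t1,t4,t6}} V1456={{t1,t4},{t1,t4,t6}} V2345={{t1,t4,t6}} V2346={{t1,t4,t6}} V2356={{t5,t6},{t1,t4,t6}} V2456={{t1,t6},{t1,t4,t6}} V3456={{t1,t4},{t1,t4,t6}}
  V12345={{t1,t4,t6}} V12346={{t1,t4,t6}} V12356={{t1,t4,t6}} V12456={{t1,t4,t6}} V13456={{t1,t4},{t1,t4,t6}} V23456={{t1,t4,t6}}
  V123456={{t1,t4,t6}}
components per intersection:
  V1: {{t2},{t4},{t1,t4},{t2,t3},{t2,t4},{t2,t6},{t3,t4},{t4,t5},{t4,t6},{t1,t4,t6},{t2,t4,t6},{t3,t4,t6}}
  V2: {{t2},{t6},{t1,t6},{t2,t3},{t2,t4},{t2,t6},{t3,t6},{t4,t6},{t5,t6},{t1,t4,t6},{t2,t4,t6},{t3,t4,t6}}
  V3: {{t3},{t4},{t5},{t1,t4},{t2,t3},{t2,t4},{t3,t4},{t3,t6},{t4,t5},{t4,t6},{t5,t6},{t1,t4,t6},{t2,t4,t6},{t3,t4,t6}}
  V4: {{t1},{t1,t4},{t1,t6},{t1,t4,t6}}
  V5: {{t1},{t4},{t6},{t1,t4},{t1,t6},{t2,t4},{t2,t6},{t3,t4},{t3,t6},{t4,t5},{t4,t6},{t5,t6},{t1,t4,t6},{t2,t4,t6},{t3,t4,t6}}
  V6: {{t1},{t1,t4},{t1,t6},{t1,t4,t6}} {{t5},{t4,t5},{t5,t6}}
  V12: {{t2},{t2,t3},{t2,t4},{t2,t6},{t4,t6},{t1,t4,t6},{t2,t4,t6},{t3,t4,t6}}
  V13: {{t4},{t1,t4},{t2,t4},{t3,t4},{t4,t5},{t4,t6},{t1,t4,t6},{t2,t4,t6},{t3,t4,t6}} {{t2,t3}}
  V14: {{t1,t4},{t1,t4,t6}}
  V15: {{t4},{t1,t4},{t2,t4},{t2,t6},{t3,t4},{t4,t5},{t4,t6},{t1,t4,t6},{t2,t4,t6},{t3,t4,t6}}
  V16: {{t1,t4},{t1,t4,t6}} {{t4,t5}}
  V23: {{t2,t3}} {{t2,t4},{t3,t6},{t4,t6},{t1,t4,t6},{t2,t4,t6},{t3,t4,t6}} {{t5,t6}}
  V24: {{t1,t6},{t1,t4,t6}}
  V25: {{t6},{t1,t6},{t2,t4},{t2,t6},{t3,t6},{t4,t6},{t5,t6},{t1,t4,t6},{t2,t4,t6},{t3,t4,t6}}
  V26: {{t1,t6},{t1,t4,t6}} {{t5,t6}}
  V34: {{t1,t4},{t1,t4,t6}}
  V35: {{t4},{t1,t4},{t2,t4},{t3,t4},{t3,t6},{t4,t5},{t4,t6},{t1,t4,t6},{t2,t4,t6},{t3,t4,t6}} {{t5,t6}}
  V36: {{t5},{t4,t5},{t5,t6}} {{t1,t4},{t1,t4,t6}}
  V45: {{t1},{t1,t4},{t1,t6},{t1,t4,t6}}
  V46: {{t1},{t1,t4},{t1,t6},{t1,t4,t6}}
  V56: {{t1},{t1,t4},{t1,t6},{t1,t4,t6}} {{t4,t5}} {{t5,t6}}
  V123: {{t2,t3}} {{t2,t4},{t4,t6},{t1,t4,t6},{t2,t4,t6},{t3,t4,t6}}
  V124: {{t1,t4,t6}}
  V125: {{t2,t4},{t2,t6},{t4,t6},{t1,t4,t6},{t2,t4,t6},{t3,t4,t6}}
  V126: {{t1,t4,t6}}
  V134: {{t1,t4},{t1,t4,t6}}
  V135: {{t4},{t1,t4},{t2,t4},{t3,t4},{t4,t5},{t4,t6},{t1,t4,t6},{t2,t4,t6},{t3,t4,t6}}
  V136: {{t1,t4},{t1,t4,t6}} {{t4,t5}}
  V145: {{t1,t4},{t1,t4,t6}}
  V146: {{t1,t4},{t1,t4,t6}}
  V156: {{t1,t4},{t1,t4,t6}} {{t4,t5}}
  V234: {{t1,t4,t6}}
  V235: {{t2,t4},{t3,t6},{t4,t6},{t1,t4,t6},{t2,t4,t6},{t3,t4,t6}} {{t5,t6}}
  V236: {{t5,t6}} {{t1,t4,t6}}
  V245: {{t1,t6},{t1,t4,t6}}
  V246: {{t1,t6},{t1,t4,t6}}
  V256: {{t1,t6},{t1,t4,t6}} {{t5,t6}}
  V345: {{t1,t4},{t1,t4,t6}}
  V346: {{t1,t4},{t1,t4,t6}}
  V356: {{t1,t4},{t1,t4,t6}} {{t4,t5}} {{t5,t6}}
  V456: {{t1},{t1,t4},{t1,t6},{t1,t4,t6}}
  V1234: {{t1,t4,t6}}
  V1235: {{t2,t4},{t4,t6},{t1,t4,t6},{t2,t4,t6},{t3,t4,t6}}
  V1236: {{t1,t4,t6}}
  V1245: {{t1,t4,t6}}
  V1246: {{t1,t4,t6}}
  V1256: {{t1,t4,t6}}
  V1345: {{t1,t4},{t1,t4,t6}}
  V1346: {{t1,t4},{t1,t4,t6}}
  V1356: {{t1,t4},{t1,t4,t6}} {{t4,t5}}
  V1456: {{t1,t4},{t1,t4,t6}}
  V2345: {{t1,t4,t6}}
  V2346: {{t1,t4,t6}}
  V2356: {{t5,t6}} {{t1,t4,t6}}
  V2456: {{t1,t6},{t1,t4,t6}}
  V3456: {{t1,t4},{t1,t4,t6}}
  V12345: {{t1,t4,t6}}
  V12346: {{t1,t4,t6}}
  V12356: {{t1,t4,t6}}
  V12456: {{t1,t4,t6}}
  V13456: {{t1,t4},{t1,t4,t6}}
  V23456: {{t1,t4,t6}}
  V123456: {{t1,t4,t6}}
C dims 7,24,28,17; δ0: rk 6, SNF 1^6; δ1: rk 16, SNF 1^16; δ2: rk 12, SNF 1^12
Ȟ^0 = (7 − 6) − 0 = 1, so Ȟ^0 ≅ Z
Ȟ^1 = (24 − 16) − 6 = 2, so Ȟ^1 ≅ Z^2
Ȟ^2 = (28 − 12) − 16 = 0, so Ȟ^2 ≅ 0

Ȟ^0(U;F) ≅ Z, Ȟ^1(U;F) ≅ Z^2 and Ȟ^2(U;F) ≅ 0
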